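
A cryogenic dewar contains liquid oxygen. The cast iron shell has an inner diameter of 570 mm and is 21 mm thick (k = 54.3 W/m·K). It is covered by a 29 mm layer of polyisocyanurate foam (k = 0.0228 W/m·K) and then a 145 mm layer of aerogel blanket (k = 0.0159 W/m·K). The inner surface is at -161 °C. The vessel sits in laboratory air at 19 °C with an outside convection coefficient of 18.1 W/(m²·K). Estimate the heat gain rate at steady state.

Each spherical layer contributes R = (1/r_i − 1/r_o)/(4πk):
R_cast iron shell = (1/0.285 − 1/0.306)/(4π×54.3) = 3.529×10^-4 K/W
R_polyisocyanurate foam = (1/0.306 − 1/0.335)/(4π×0.0228) = 0.9874 K/W
R_aerogel blanket = (1/0.335 − 1/0.48)/(4π×0.0159) = 4.513 K/W
R_outer film = 1/(h·4πr_o²) = 1/(18.1×4π×0.48²) = 0.01908 K/W
R_total = 5.52 K/W
Q = ΔT/R_total = 180/5.52

Q ≈ 32.6 W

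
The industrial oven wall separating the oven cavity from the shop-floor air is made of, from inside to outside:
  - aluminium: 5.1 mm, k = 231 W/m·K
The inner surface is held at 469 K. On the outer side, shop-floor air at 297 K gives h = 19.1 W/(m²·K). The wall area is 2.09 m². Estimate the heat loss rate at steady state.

Series thermal resistances:
R_aluminium = L/(kA) = 0.0051/(231×2.09) = 1.056×10^-5 K/W
R_outer film = 1/(h_o·A) = 1/(19.1×2.09) = 0.02505 K/W
R_total = 0.02506 K/W
Q = ΔT / R_total = 172 / 0.02506

Q ≈ 6860 W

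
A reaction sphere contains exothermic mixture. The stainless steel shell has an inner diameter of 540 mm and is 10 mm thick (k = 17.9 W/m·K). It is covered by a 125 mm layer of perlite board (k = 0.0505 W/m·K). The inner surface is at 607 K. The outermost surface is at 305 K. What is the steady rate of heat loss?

Radial (spherical) resistances in series:
R_stainless steel shell = (1/0.27 − 1/0.28)/(4π×17.9) = 5.881×10^-4 K/W
R_perlite board = (1/0.28 − 1/0.405)/(4π×0.0505) = 1.737 K/W
R_total = 1.738 K/W
Q = ΔT/R_total = 302/1.738

Q ≈ 174 W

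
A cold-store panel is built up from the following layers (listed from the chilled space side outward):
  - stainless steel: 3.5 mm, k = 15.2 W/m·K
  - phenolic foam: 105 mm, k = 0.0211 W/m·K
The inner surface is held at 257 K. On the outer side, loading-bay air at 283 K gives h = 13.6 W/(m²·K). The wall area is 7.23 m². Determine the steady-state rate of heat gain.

Q ≈ 37.2 W

Treating each layer as a thermal resistance in series:
R_stainless steel = L/(kA) = 0.0035/(15.2×7.23) = 3.185×10^-5 K/W
R_phenolic foam = L/(kA) = 0.105/(0.0211×7.23) = 0.6883 K/W
R_outer film = 1/(h_o·A) = 1/(13.6×7.23) = 0.01017 K/W
R_total = 0.6985 K/W
Q = ΔT / R_total = 26 / 0.6985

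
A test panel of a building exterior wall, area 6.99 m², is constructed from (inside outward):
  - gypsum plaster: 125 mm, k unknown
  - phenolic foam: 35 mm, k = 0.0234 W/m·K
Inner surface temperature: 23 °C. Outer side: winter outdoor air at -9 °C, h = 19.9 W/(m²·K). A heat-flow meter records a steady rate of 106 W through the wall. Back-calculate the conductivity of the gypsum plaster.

Treating each layer as a thermal resistance in series:
R_phenolic foam = L/(kA) = 0.035/(0.0234×6.99) = 0.214 K/W
R_outer film = 1/(h_o·A) = 1/(19.9×6.99) = 0.007189 K/W
Sum of known resistances R_other = 0.2212 K/W
Total R = ΔT/Q = 32/106 = 0.3019 K/W
R_gypsum plaster = R_total − R_other = 0.08072 K/W
k = L/(R·A) = 0.125/(0.08072×6.99)

k ≈ 0.222 W/(m·K)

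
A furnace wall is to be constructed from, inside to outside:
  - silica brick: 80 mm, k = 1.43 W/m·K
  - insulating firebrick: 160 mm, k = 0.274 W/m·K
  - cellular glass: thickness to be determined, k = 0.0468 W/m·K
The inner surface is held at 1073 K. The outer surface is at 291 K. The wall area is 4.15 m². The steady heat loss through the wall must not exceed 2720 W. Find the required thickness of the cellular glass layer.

Using the resistance-network approach (series):
R_silica brick = L/(kA) = 0.08/(1.43×4.15) = 0.01348 K/W
R_insulating firebrick = L/(kA) = 0.16/(0.274×4.15) = 0.1407 K/W
Sum of the known resistances R_other = 0.1542 K/W
Required total resistance R_tot = ΔT/Q_allow = 782/2720 = 0.2875 K/W
R_cellular glass = R_tot − R_other = 0.1333 K/W
L = R·k·A = 0.1333×0.0468×4.15

L ≈ 25.9 mm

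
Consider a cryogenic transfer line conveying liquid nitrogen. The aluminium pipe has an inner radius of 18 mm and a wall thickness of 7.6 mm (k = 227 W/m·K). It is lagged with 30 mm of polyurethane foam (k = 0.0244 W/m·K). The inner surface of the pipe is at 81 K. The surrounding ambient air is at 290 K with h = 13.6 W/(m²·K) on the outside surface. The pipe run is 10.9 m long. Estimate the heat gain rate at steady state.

For a radial system each layer contributes R = ln(r_out/r_in)/(2πkL); films add R = 1/(hA).
R_aluminium pipe wall = ln(25.6/18)/(2π×227×10.9) = 2.266×10^-5 K/W
R_polyurethane foam = ln(55.6/25.6)/(2π×0.0244×10.9) = 0.4641 K/W
R_outer film = 1/(h_o·2πr_oL) = 1/(13.6×2π×0.0556×10.9) = 0.01931 K/W
R_total = 0.4835 K/W
Q = ΔT/R_total = 209/0.4835

Q ≈ 432 W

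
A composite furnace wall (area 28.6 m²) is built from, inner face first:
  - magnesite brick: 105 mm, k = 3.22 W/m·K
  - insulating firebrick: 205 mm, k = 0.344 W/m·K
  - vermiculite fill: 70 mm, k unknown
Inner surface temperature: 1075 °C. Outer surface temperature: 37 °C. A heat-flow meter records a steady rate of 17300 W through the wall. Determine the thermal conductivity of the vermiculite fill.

Series thermal resistances:
R_magnesite brick = L/(kA) = 0.105/(3.22×28.6) = 0.00114 K/W
R_insulating firebrick = L/(kA) = 0.205/(0.344×28.6) = 0.02084 K/W
Sum of known resistances R_other = 0.02198 K/W
Total R = ΔT/Q = 1038/17300 = 0.06 K/W
R_vermiculite fill = R_total − R_other = 0.03802 K/W
k = L/(R·A) = 0.07/(0.03802×28.6)

k ≈ 0.0644 W/(m·K)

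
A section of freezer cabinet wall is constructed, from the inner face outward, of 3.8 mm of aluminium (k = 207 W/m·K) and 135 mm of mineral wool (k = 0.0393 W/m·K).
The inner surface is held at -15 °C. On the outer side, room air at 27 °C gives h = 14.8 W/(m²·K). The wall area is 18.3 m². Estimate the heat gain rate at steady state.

Thermal resistances in series:
R_aluminium = L/(kA) = 0.0038/(207×18.3) = 1.003×10^-6 K/W
R_mineral wool = L/(kA) = 0.135/(0.0393×18.3) = 0.1877 K/W
R_outer film = 1/(h_o·A) = 1/(14.8×18.3) = 0.003692 K/W
R_total = 0.1914 K/W
Q = ΔT / R_total = 42 / 0.1914

Q ≈ 219 W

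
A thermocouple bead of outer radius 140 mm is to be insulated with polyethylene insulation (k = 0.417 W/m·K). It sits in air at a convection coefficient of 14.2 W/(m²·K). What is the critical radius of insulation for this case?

For a sphere r_cr = 2k/h = 2×0.417/14.2
r_cr = 58.7 mm; since the bare radius (140 mm) is above r_cr, any added insulation will reduce heat loss.

r_cr ≈ 58.7 mm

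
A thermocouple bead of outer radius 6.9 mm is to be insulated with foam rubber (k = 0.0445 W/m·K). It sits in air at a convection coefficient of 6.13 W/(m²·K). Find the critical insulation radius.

r_cr ≈ 14.5 mm

For a sphere r_cr = 2k/h = 2×0.0445/6.13
r_cr = 14.5 mm; since the bare radius (6.9 mm) is below r_cr, adding a thin layer of insulation will *increase* heat loss.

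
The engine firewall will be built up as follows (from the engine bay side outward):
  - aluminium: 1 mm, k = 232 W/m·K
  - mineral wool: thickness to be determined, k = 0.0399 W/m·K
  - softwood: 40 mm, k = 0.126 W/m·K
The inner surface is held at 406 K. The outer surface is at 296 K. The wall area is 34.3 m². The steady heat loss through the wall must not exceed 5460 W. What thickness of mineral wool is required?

Thermal resistances in series:
R_aluminium = L/(kA) = 0.001/(232×34.3) = 1.257×10^-7 K/W
R_softwood = L/(kA) = 0.04/(0.126×34.3) = 0.009255 K/W
Sum of the known resistances R_other = 0.009256 K/W
Required total resistance R_tot = ΔT/Q_allow = 110/5460 = 0.02015 K/W
R_mineral wool = R_tot − R_other = 0.01089 K/W
L = R·k·A = 0.01089×0.0399×34.3

L ≈ 14.9 mm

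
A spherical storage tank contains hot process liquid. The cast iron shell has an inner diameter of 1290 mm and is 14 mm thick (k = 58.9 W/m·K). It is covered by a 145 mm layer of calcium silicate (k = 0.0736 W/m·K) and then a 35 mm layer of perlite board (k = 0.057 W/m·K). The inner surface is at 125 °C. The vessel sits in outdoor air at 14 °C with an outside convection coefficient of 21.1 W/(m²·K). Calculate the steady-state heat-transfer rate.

Radial (spherical) resistances in series:
R_cast iron shell = (1/0.645 − 1/0.659)/(4π×58.9) = 4.45×10^-5 K/W
R_calcium silicate = (1/0.659 − 1/0.804)/(4π×0.0736) = 0.2959 K/W
R_perlite board = (1/0.804 − 1/0.839)/(4π×0.057) = 0.07244 K/W
R_outer film = 1/(h·4πr_o²) = 1/(21.1×4π×0.839²) = 0.005358 K/W
R_total = 0.3737 K/W
Q = ΔT/R_total = 111/0.3737

Q ≈ 297 W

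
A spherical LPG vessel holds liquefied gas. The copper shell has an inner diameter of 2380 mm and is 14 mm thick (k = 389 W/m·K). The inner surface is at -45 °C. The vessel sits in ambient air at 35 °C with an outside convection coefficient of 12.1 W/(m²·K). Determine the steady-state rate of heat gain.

For a spherical shell R = (1/r₁ − 1/r₂)/(4πk); film R = 1/(h·4πr²). In series:
R_copper shell = (1/1.19 − 1/1.204)/(4π×389) = 1.999×10^-6 K/W
R_outer film = 1/(h·4πr_o²) = 1/(12.1×4π×1.204²) = 0.004537 K/W
R_total = 0.004539 K/W
Q = ΔT/R_total = 80/0.004539

Q ≈ 17600 W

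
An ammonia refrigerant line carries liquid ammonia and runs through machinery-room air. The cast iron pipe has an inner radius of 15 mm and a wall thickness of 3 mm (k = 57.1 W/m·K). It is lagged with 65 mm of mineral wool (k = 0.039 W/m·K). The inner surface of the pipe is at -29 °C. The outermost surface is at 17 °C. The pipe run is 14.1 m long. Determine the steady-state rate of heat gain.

Q ≈ 104 W

For a radial system each layer contributes R = ln(r_out/r_in)/(2πkL); films add R = 1/(hA).
R_cast iron pipe wall = ln(18/15)/(2π×57.1×14.1) = 3.604×10^-5 K/W
R_mineral wool = ln(83/18)/(2π×0.039×14.1) = 0.4424 K/W
R_total = 0.4424 K/W
Q = ΔT/R_total = 46/0.4424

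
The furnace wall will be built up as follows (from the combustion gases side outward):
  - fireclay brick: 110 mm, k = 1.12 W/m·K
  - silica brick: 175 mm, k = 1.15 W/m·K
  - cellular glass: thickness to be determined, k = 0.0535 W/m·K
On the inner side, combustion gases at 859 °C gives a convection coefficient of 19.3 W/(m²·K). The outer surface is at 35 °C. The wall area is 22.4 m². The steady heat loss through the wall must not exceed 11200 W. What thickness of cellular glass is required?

Treating each layer as a thermal resistance in series:
R_inner film = 1/(h_i·A) = 1/(19.3×22.4) = 0.002313 K/W
R_fireclay brick = L/(kA) = 0.11/(1.12×22.4) = 0.004385 K/W
R_silica brick = L/(kA) = 0.175/(1.15×22.4) = 0.006793 K/W
Sum of the known resistances R_other = 0.01349 K/W
Required total resistance R_tot = ΔT/Q_allow = 824/11200 = 0.07357 K/W
R_cellular glass = R_tot − R_other = 0.06008 K/W
L = R·k·A = 0.06008×0.0535×22.4

L ≈ 72 mm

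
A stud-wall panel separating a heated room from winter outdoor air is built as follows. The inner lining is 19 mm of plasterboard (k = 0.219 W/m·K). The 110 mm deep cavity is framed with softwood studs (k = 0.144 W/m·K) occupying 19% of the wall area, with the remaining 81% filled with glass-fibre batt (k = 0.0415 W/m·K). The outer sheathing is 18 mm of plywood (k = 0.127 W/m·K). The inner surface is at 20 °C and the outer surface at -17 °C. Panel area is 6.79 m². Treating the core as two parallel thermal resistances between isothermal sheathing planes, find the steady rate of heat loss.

Sheathing layers in series; stud and cavity paths in parallel between them.
R_inner = 0.019/(0.219×6.79) = 0.01278 K/W
R_stud  = 0.11/(0.144×0.19×6.79) = 0.5921 K/W
R_cav   = 0.11/(0.0415×0.81×6.79) = 0.4819 K/W
1/R_core = 1/R_stud + 1/R_cav → R_core = 0.2657 K/W
R_outer = 0.018/(0.127×6.79) = 0.02087 K/W
R_total = 0.2993 K/W
Q = ΔT/R_total = 37/0.2993

Q ≈ 124 W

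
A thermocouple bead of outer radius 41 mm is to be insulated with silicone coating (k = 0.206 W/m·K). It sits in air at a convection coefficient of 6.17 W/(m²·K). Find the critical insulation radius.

r_cr ≈ 66.8 mm

For a sphere r_cr = 2k/h = 2×0.206/6.17
r_cr = 66.8 mm; since the bare radius (41 mm) is below r_cr, adding a thin layer of insulation will *increase* heat loss.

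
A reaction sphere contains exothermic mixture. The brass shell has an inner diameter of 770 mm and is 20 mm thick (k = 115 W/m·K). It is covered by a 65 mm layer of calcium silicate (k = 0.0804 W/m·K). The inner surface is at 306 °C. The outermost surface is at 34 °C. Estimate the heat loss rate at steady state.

Q ≈ 805 W

Radial (spherical) resistances in series:
R_brass shell = (1/0.385 − 1/0.405)/(4π×115) = 8.876×10^-5 K/W
R_calcium silicate = (1/0.405 − 1/0.47)/(4π×0.0804) = 0.338 K/W
R_total = 0.3381 K/W
Q = ΔT/R_total = 272/0.3381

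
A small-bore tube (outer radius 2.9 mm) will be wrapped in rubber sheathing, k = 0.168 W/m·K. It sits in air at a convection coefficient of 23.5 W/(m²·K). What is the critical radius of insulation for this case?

For a cylinder r_cr = k/h = 0.168/23.5
r_cr = 7.15 mm; since the bare radius (2.9 mm) is below r_cr, adding a thin layer of insulation will *increase* heat loss.

r_cr ≈ 7.15 mm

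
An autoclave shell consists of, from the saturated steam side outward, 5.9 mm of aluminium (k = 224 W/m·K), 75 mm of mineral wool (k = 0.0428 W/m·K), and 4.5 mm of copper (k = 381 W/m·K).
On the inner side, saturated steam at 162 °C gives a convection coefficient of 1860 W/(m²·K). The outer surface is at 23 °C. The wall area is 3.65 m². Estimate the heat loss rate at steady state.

Q ≈ 289 W

Thermal resistances in series:
R_inner film = 1/(h_i·A) = 1/(1860×3.65) = 1.473×10^-4 K/W
R_aluminium = L/(kA) = 0.0059/(224×3.65) = 7.216×10^-6 K/W
R_mineral wool = L/(kA) = 0.075/(0.0428×3.65) = 0.4801 K/W
R_copper = L/(kA) = 0.0045/(381×3.65) = 3.236×10^-6 K/W
R_total = 0.4802 K/W
Q = ΔT / R_total = 139 / 0.4802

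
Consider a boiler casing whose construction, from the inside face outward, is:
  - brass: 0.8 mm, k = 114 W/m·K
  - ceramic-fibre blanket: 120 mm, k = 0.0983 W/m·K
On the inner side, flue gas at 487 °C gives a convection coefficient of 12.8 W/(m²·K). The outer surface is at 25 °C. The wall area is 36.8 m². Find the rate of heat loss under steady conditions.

Q ≈ 13100 W

Thermal resistances in series:
R_inner film = 1/(h_i·A) = 1/(12.8×36.8) = 0.002123 K/W
R_brass = L/(kA) = 0.0008/(114×36.8) = 1.907×10^-7 K/W
R_ceramic-fibre blanket = L/(kA) = 0.12/(0.0983×36.8) = 0.03317 K/W
R_total = 0.0353 K/W
Q = ΔT / R_total = 462 / 0.0353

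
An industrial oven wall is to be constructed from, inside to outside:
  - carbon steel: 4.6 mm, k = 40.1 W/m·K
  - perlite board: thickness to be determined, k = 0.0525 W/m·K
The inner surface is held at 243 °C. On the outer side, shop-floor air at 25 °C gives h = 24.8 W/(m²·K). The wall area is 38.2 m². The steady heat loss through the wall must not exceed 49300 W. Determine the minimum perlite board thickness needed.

Treating each layer as a thermal resistance in series:
R_carbon steel = L/(kA) = 0.0046/(40.1×38.2) = 3.003×10^-6 K/W
R_outer film = 1/(h_o·A) = 1/(24.8×38.2) = 0.001056 K/W
Sum of the known resistances R_other = 0.001059 K/W
Required total resistance R_tot = ΔT/Q_allow = 218/49300 = 0.004422 K/W
R_perlite board = R_tot − R_other = 0.003363 K/W
L = R·k·A = 0.003363×0.0525×38.2

L ≈ 6.75 mm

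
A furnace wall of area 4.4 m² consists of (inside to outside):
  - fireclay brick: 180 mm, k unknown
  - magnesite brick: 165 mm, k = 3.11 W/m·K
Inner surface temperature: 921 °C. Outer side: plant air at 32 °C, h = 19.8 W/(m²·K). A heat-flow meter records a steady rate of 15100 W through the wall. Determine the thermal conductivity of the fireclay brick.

k ≈ 1.16 W/(m·K)

Using the resistance-network approach (series):
R_magnesite brick = L/(kA) = 0.165/(3.11×4.4) = 0.01206 K/W
R_outer film = 1/(h_o·A) = 1/(19.8×4.4) = 0.01148 K/W
Sum of known resistances R_other = 0.02354 K/W
Total R = ΔT/Q = 889/15100 = 0.05887 K/W
R_fireclay brick = R_total − R_other = 0.03534 K/W
k = L/(R·A) = 0.18/(0.03534×4.4)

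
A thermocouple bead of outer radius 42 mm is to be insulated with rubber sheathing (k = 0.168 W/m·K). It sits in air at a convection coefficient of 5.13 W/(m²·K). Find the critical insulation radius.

For a sphere r_cr = 2k/h = 2×0.168/5.13
r_cr = 65.5 mm; since the bare radius (42 mm) is below r_cr, adding a thin layer of insulation will *increase* heat loss.

r_cr ≈ 65.5 mm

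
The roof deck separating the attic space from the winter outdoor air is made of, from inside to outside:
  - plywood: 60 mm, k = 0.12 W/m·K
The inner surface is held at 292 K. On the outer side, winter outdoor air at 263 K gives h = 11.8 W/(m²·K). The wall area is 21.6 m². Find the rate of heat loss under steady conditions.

Q ≈ 1070 W

Using the resistance-network approach (series):
R_plywood = L/(kA) = 0.06/(0.12×21.6) = 0.02315 K/W
R_outer film = 1/(h_o·A) = 1/(11.8×21.6) = 0.003923 K/W
R_total = 0.02707 K/W
Q = ΔT / R_total = 29 / 0.02707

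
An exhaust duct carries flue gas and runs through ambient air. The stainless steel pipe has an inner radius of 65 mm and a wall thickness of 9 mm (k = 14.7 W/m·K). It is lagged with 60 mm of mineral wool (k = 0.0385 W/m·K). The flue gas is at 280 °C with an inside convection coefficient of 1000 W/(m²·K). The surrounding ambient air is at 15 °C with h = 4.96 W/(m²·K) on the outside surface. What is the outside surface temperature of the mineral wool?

Cylindrical conduction, so R = ln(r₂/r₁)/(2πkL) per layer, in series:
R_inner film = 1/(h_i·2πr₁L) = 1/(1000×2π×0.065×1) = 0.002449 K/W
R_stainless steel pipe wall = ln(74/65)/(2π×14.7×1) = 0.001404 K/W
R_mineral wool = ln(134/74)/(2π×0.0385×1) = 2.455 K/W
R_outer film = 1/(h_o·2πr_oL) = 1/(4.96×2π×0.134×1) = 0.2395 K/W
R_total = 2.698 K/W
Q = ΔT/R_total = 265/2.698
Q = 98.2 W/m
T_interface = T_inner − Q·ΣR(inner→interface) = 280 − 98.2×2.458

T ≈ 38.5 °C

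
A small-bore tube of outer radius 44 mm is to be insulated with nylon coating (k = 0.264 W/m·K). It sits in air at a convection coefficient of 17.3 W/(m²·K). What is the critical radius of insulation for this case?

For a cylinder r_cr = k/h = 0.264/17.3
r_cr = 15.3 mm; since the bare radius (44 mm) is above r_cr, any added insulation will reduce heat loss.

r_cr ≈ 15.3 mm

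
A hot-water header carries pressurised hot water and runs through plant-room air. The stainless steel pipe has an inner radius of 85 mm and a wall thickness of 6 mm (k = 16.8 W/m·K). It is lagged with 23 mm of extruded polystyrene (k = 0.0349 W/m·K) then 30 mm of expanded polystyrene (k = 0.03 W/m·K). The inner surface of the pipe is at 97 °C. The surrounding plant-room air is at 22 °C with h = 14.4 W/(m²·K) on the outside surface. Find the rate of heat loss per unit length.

Radial resistances (cylindrical: R_cond = ln(r_o/r_i)/(2πkL), R_conv = 1/(h·2πrL)):
R_stainless steel pipe wall = ln(91/85)/(2π×16.8×1) = 6.462×10^-4 K/W
R_extruded polystyrene = ln(114/91)/(2π×0.0349×1) = 1.028 K/W
R_expanded polystyrene = ln(144/114)/(2π×0.03×1) = 1.239 K/W
R_outer film = 1/(h_o·2πr_oL) = 1/(14.4×2π×0.144×1) = 0.07675 K/W
R_total = 2.344 K/W
Q = ΔT/R_total = 75/2.344

q′ ≈ 32 W/m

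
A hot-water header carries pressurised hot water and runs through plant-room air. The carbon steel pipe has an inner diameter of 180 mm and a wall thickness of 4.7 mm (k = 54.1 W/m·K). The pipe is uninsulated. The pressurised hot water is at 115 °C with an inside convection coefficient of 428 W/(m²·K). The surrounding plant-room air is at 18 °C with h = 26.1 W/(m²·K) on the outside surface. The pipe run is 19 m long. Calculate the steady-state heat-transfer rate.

Per-layer cylindrical resistances, series-summed:
R_inner film = 1/(h_i·2πr₁L) = 1/(428×2π×0.09×19) = 2.175×10^-4 K/W
R_carbon steel pipe wall = ln(94.7/90)/(2π×54.1×19) = 7.882×10^-6 K/W
R_outer film = 1/(h_o·2πr_oL) = 1/(26.1×2π×0.0947×19) = 0.003389 K/W
R_total = 0.003614 K/W
Q = ΔT/R_total = 97/0.003614

Q ≈ 26800 W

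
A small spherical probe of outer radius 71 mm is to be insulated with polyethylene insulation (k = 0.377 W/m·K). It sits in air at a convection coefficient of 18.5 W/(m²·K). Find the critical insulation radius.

r_cr ≈ 40.8 mm

For a sphere r_cr = 2k/h = 2×0.377/18.5
r_cr = 40.8 mm; since the bare radius (71 mm) is above r_cr, any added insulation will reduce heat loss.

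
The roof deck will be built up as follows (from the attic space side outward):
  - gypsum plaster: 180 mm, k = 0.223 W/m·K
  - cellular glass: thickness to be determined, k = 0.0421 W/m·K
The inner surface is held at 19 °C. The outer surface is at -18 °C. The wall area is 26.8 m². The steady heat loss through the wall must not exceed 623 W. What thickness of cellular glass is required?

Treating each layer as a thermal resistance in series:
R_gypsum plaster = L/(kA) = 0.18/(0.223×26.8) = 0.03012 K/W
Sum of the known resistances R_other = 0.03012 K/W
Required total resistance R_tot = ΔT/Q_allow = 37/623 = 0.05939 K/W
R_cellular glass = R_tot − R_other = 0.02927 K/W
L = R·k·A = 0.02927×0.0421×26.8

L ≈ 33 mm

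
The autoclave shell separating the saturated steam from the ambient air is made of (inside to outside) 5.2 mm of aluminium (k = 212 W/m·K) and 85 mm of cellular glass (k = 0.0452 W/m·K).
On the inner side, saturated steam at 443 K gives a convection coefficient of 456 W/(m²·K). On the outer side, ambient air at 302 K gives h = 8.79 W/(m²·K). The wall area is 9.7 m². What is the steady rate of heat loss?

Q ≈ 685 W

Model the wall as resistances in series:
R_inner film = 1/(h_i·A) = 1/(456×9.7) = 2.261×10^-4 K/W
R_aluminium = L/(kA) = 0.0052/(212×9.7) = 2.529×10^-6 K/W
R_cellular glass = L/(kA) = 0.085/(0.0452×9.7) = 0.1939 K/W
R_outer film = 1/(h_o·A) = 1/(8.79×9.7) = 0.01173 K/W
R_total = 0.2058 K/W
Q = ΔT / R_total = 141 / 0.2058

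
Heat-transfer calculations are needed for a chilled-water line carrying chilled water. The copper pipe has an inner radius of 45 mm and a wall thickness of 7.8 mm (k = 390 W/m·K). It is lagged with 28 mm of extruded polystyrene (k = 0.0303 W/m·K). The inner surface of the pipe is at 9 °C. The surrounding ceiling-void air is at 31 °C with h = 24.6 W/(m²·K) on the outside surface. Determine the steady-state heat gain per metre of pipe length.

Treating each annulus and film as a series resistance:
R_copper pipe wall = ln(52.8/45)/(2π×390×1) = 6.523×10^-5 K/W
R_extruded polystyrene = ln(80.8/52.8)/(2π×0.0303×1) = 2.235 K/W
R_outer film = 1/(h_o·2πr_oL) = 1/(24.6×2π×0.0808×1) = 0.08007 K/W
R_total = 2.315 K/W
Q = ΔT/R_total = 22/2.315

q′ ≈ 9.5 W/m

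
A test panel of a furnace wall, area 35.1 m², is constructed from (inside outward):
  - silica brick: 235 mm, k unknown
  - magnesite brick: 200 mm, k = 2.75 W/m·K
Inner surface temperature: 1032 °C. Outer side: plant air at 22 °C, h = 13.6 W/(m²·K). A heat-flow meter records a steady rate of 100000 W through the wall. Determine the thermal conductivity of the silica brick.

Model the wall as resistances in series:
R_magnesite brick = L/(kA) = 0.2/(2.75×35.1) = 0.002072 K/W
R_outer film = 1/(h_o·A) = 1/(13.6×35.1) = 0.002095 K/W
Sum of known resistances R_other = 0.004167 K/W
Total R = ΔT/Q = 1010/100000 = 0.0101 K/W
R_silica brick = R_total − R_other = 0.005933 K/W
k = L/(R·A) = 0.235/(0.005933×35.1)

k ≈ 1.13 W/(m·K)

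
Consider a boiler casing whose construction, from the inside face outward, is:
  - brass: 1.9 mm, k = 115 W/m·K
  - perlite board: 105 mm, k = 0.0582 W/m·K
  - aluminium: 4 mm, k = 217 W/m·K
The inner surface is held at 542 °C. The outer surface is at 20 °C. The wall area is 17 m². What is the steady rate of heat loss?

Q ≈ 4920 W

Thermal resistances in series:
R_brass = L/(kA) = 0.0019/(115×17) = 9.719×10^-7 K/W
R_perlite board = L/(kA) = 0.105/(0.0582×17) = 0.1061 K/W
R_aluminium = L/(kA) = 0.004/(217×17) = 1.084×10^-6 K/W
R_total = 0.1061 K/W
Q = ΔT / R_total = 522 / 0.1061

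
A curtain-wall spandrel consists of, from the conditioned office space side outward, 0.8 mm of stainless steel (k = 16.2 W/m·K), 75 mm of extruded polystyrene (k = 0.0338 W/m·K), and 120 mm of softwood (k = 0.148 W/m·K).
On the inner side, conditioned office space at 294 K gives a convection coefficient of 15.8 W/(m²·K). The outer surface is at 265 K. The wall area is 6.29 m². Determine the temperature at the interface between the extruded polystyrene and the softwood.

Using the resistance-network approach (series):
R_inner film = 1/(h_i·A) = 1/(15.8×6.29) = 0.01006 K/W
R_stainless steel = L/(kA) = 0.0008/(16.2×6.29) = 7.851×10^-6 K/W
R_extruded polystyrene = L/(kA) = 0.075/(0.0338×6.29) = 0.3528 K/W
R_softwood = L/(kA) = 0.12/(0.148×6.29) = 0.1289 K/W
R_total = 0.4917 K/W;  Q = ΔT/R_total = 29/0.4917 = 58.97 W
T_interface = T_inner − Q·ΣR(inner→interface) = 294 − 59×0.3628

T ≈ 273 K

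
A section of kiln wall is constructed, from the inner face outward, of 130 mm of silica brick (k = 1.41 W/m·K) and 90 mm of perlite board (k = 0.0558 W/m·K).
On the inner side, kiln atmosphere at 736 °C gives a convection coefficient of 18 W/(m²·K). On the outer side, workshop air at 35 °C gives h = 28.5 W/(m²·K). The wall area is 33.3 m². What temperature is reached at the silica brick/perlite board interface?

Treating each layer as a thermal resistance in series:
R_inner film = 1/(h_i·A) = 1/(18×33.3) = 0.001668 K/W
R_silica brick = L/(kA) = 0.13/(1.41×33.3) = 0.002769 K/W
R_perlite board = L/(kA) = 0.09/(0.0558×33.3) = 0.04844 K/W
R_outer film = 1/(h_o·A) = 1/(28.5×33.3) = 0.001054 K/W
R_total = 0.05393 K/W;  Q = ΔT/R_total = 701/0.05393 = 13000 W
T_interface = T_inner − Q·ΣR(inner→interface) = 736 − 13000×0.004437

T ≈ 678 °C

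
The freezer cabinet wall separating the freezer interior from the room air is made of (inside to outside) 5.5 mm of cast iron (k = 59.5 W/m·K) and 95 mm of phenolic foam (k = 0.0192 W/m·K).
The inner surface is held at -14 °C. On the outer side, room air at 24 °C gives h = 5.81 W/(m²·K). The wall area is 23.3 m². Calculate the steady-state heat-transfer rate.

Q ≈ 173 W

Thermal resistances in series:
R_cast iron = L/(kA) = 0.0055/(59.5×23.3) = 3.967×10^-6 K/W
R_phenolic foam = L/(kA) = 0.095/(0.0192×23.3) = 0.2124 K/W
R_outer film = 1/(h_o·A) = 1/(5.81×23.3) = 0.007387 K/W
R_total = 0.2197 K/W
Q = ΔT / R_total = 38 / 0.2197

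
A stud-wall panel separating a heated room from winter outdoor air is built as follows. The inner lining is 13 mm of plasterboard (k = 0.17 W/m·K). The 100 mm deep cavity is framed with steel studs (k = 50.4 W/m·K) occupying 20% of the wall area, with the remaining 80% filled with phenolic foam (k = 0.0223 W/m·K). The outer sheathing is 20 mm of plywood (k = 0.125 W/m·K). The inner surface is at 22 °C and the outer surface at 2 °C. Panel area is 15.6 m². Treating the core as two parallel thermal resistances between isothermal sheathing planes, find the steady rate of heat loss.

Q ≈ 1270 W

Sheathing layers in series; stud and cavity paths in parallel between them.
R_inner = 0.013/(0.17×15.6) = 0.004902 K/W
R_stud  = 0.1/(50.4×0.2×15.6) = 6.359×10^-4 K/W
R_cav   = 0.1/(0.0223×0.8×15.6) = 0.3593 K/W
1/R_core = 1/R_stud + 1/R_cav → R_core = 6.348×10^-4 K/W
R_outer = 0.02/(0.125×15.6) = 0.01026 K/W
R_total = 0.01579 K/W
Q = ΔT/R_total = 20/0.01579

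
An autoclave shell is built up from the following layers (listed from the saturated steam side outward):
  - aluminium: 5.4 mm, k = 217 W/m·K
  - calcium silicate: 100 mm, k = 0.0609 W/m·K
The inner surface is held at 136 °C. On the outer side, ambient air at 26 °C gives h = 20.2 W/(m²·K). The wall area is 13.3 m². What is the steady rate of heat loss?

Treating each layer as a thermal resistance in series:
R_aluminium = L/(kA) = 0.0054/(217×13.3) = 1.871×10^-6 K/W
R_calcium silicate = L/(kA) = 0.1/(0.0609×13.3) = 0.1235 K/W
R_outer film = 1/(h_o·A) = 1/(20.2×13.3) = 0.003722 K/W
R_total = 0.1272 K/W
Q = ΔT / R_total = 110 / 0.1272

Q ≈ 865 W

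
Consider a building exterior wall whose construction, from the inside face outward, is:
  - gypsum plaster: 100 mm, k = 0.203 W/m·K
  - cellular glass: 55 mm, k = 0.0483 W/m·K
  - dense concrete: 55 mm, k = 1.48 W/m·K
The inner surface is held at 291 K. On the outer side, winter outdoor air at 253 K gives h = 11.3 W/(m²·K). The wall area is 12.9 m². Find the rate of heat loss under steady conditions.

Thermal resistances in series:
R_gypsum plaster = L/(kA) = 0.1/(0.203×12.9) = 0.03819 K/W
R_cellular glass = L/(kA) = 0.055/(0.0483×12.9) = 0.08827 K/W
R_dense concrete = L/(kA) = 0.055/(1.48×12.9) = 0.002881 K/W
R_outer film = 1/(h_o·A) = 1/(11.3×12.9) = 0.00686 K/W
R_total = 0.1362 K/W
Q = ΔT / R_total = 38 / 0.1362

Q ≈ 279 W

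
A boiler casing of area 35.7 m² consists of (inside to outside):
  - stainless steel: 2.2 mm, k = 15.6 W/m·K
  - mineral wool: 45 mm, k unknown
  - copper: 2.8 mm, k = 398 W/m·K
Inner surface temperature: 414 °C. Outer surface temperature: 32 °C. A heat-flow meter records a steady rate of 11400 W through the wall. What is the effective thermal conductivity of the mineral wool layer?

k ≈ 0.0376 W/(m·K)

Treating each layer as a thermal resistance in series:
R_stainless steel = L/(kA) = 0.0022/(15.6×35.7) = 3.95×10^-6 K/W
R_copper = L/(kA) = 0.0028/(398×35.7) = 1.971×10^-7 K/W
Sum of known resistances R_other = 4.147×10^-6 K/W
Total R = ΔT/Q = 382/11400 = 0.03351 K/W
R_mineral wool = R_total − R_other = 0.0335 K/W
k = L/(R·A) = 0.045/(0.0335×35.7)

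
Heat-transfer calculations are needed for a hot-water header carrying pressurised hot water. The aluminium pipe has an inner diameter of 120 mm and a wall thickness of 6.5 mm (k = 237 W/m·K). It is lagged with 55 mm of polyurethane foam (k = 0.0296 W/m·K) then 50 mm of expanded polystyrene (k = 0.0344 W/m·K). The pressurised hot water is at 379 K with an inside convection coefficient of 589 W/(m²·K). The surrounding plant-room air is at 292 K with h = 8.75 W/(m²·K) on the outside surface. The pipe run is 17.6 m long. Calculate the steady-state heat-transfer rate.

Cylindrical conduction, so R = ln(r₂/r₁)/(2πkL) per layer, in series:
R_inner film = 1/(h_i·2πr₁L) = 1/(589×2π×0.06×17.6) = 2.559×10^-4 K/W
R_aluminium pipe wall = ln(66.5/60)/(2π×237×17.6) = 3.925×10^-6 K/W
R_polyurethane foam = ln(121.5/66.5)/(2π×0.0296×17.6) = 0.1841 K/W
R_expanded polystyrene = ln(171.5/121.5)/(2π×0.0344×17.6) = 0.0906 K/W
R_outer film = 1/(h_o·2πr_oL) = 1/(8.75×2π×0.1715×17.6) = 0.006026 K/W
R_total = 0.281 K/W
Q = ΔT/R_total = 87/0.281

Q ≈ 310 W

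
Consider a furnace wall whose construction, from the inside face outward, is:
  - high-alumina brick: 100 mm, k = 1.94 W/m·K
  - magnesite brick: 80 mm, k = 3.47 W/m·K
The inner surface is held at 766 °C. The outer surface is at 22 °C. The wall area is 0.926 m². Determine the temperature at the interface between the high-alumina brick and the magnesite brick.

T ≈ 252 °C

Using the resistance-network approach (series):
R_high-alumina brick = L/(kA) = 0.1/(1.94×0.926) = 0.05567 K/W
R_magnesite brick = L/(kA) = 0.08/(3.47×0.926) = 0.0249 K/W
R_total = 0.08056 K/W;  Q = ΔT/R_total = 744/0.08056 = 9235 W
T_interface = T_inner − Q·ΣR(inner→interface) = 766 − 9240×0.05567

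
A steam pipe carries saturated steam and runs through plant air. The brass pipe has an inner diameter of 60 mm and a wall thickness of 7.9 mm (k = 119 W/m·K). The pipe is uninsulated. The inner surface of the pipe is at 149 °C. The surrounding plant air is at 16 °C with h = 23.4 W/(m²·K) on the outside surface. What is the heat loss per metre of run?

q′ ≈ 740 W/m

Cylindrical conduction, so R = ln(r₂/r₁)/(2πkL) per layer, in series:
R_brass pipe wall = ln(37.9/30)/(2π×119×1) = 3.126×10^-4 K/W
R_outer film = 1/(h_o·2πr_oL) = 1/(23.4×2π×0.0379×1) = 0.1795 K/W
R_total = 0.1798 K/W
Q = ΔT/R_total = 133/0.1798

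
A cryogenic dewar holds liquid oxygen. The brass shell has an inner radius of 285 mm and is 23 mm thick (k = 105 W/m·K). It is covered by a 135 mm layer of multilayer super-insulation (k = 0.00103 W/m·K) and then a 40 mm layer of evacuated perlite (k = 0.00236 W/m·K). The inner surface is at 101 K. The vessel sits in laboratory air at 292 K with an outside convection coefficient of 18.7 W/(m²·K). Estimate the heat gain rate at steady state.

Radial (spherical) resistances in series:
R_brass shell = (1/0.285 − 1/0.308)/(4π×105) = 1.986×10^-4 K/W
R_multilayer super-insulation = (1/0.308 − 1/0.443)/(4π×0.00103) = 76.44 K/W
R_evacuated perlite = (1/0.443 − 1/0.483)/(4π×0.00236) = 6.304 K/W
R_outer film = 1/(h·4πr_o²) = 1/(18.7×4π×0.483²) = 0.01824 K/W
R_total = 82.76 K/W
Q = ΔT/R_total = 191/82.76

Q ≈ 2.31 W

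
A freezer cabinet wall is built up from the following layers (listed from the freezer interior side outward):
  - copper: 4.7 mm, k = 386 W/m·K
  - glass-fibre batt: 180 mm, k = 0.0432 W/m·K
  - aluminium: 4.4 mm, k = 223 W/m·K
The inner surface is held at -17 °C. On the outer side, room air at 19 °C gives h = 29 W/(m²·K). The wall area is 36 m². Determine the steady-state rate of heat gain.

Q ≈ 308 W

Model the wall as resistances in series:
R_copper = L/(kA) = 0.0047/(386×36) = 3.382×10^-7 K/W
R_glass-fibre batt = L/(kA) = 0.18/(0.0432×36) = 0.1157 K/W
R_aluminium = L/(kA) = 0.0044/(223×36) = 5.481×10^-7 K/W
R_outer film = 1/(h_o·A) = 1/(29×36) = 9.579×10^-4 K/W
R_total = 0.1167 K/W
Q = ΔT / R_total = 36 / 0.1167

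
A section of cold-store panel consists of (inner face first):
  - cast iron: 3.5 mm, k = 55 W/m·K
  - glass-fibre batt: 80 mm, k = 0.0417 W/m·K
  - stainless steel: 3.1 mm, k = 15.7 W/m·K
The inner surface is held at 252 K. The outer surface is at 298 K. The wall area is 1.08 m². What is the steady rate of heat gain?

Using the resistance-network approach (series):
R_cast iron = L/(kA) = 0.0035/(55×1.08) = 5.892×10^-5 K/W
R_glass-fibre batt = L/(kA) = 0.08/(0.0417×1.08) = 1.776 K/W
R_stainless steel = L/(kA) = 0.0031/(15.7×1.08) = 1.828×10^-4 K/W
R_total = 1.777 K/W
Q = ΔT / R_total = 46 / 1.777

Q ≈ 25.9 W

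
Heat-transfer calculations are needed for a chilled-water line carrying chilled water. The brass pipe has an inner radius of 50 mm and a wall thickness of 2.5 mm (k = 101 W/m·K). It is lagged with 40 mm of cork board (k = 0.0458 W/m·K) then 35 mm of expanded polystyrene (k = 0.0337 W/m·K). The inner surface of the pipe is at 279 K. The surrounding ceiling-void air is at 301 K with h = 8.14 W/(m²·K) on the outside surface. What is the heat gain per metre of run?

q′ ≈ 6.05 W/m

Cylindrical conduction, so R = ln(r₂/r₁)/(2πkL) per layer, in series:
R_brass pipe wall = ln(52.5/50)/(2π×101×1) = 7.688×10^-5 K/W
R_cork board = ln(92.5/52.5)/(2π×0.0458×1) = 1.968 K/W
R_expanded polystyrene = ln(127.5/92.5)/(2π×0.0337×1) = 1.516 K/W
R_outer film = 1/(h_o·2πr_oL) = 1/(8.14×2π×0.1275×1) = 0.1534 K/W
R_total = 3.637 K/W
Q = ΔT/R_total = 22/3.637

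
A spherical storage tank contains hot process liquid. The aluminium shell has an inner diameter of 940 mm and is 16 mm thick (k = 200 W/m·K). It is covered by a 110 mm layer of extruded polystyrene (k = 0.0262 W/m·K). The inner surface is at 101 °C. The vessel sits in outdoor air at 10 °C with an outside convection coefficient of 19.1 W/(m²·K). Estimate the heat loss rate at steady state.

Each spherical layer contributes R = (1/r_i − 1/r_o)/(4πk):
R_aluminium shell = (1/0.47 − 1/0.486)/(4π×200) = 2.787×10^-5 K/W
R_extruded polystyrene = (1/0.486 − 1/0.596)/(4π×0.0262) = 1.153 K/W
R_outer film = 1/(h·4πr_o²) = 1/(19.1×4π×0.596²) = 0.01173 K/W
R_total = 1.165 K/W
Q = ΔT/R_total = 91/1.165

Q ≈ 78.1 W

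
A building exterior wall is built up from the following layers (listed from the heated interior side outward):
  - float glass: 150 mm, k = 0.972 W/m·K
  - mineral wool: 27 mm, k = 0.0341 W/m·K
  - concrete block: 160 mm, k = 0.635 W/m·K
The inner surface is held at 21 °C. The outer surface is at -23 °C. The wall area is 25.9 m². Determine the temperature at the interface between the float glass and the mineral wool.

Thermal resistances in series:
R_float glass = L/(kA) = 0.15/(0.972×25.9) = 0.005958 K/W
R_mineral wool = L/(kA) = 0.027/(0.0341×25.9) = 0.03057 K/W
R_concrete block = L/(kA) = 0.16/(0.635×25.9) = 0.009729 K/W
R_total = 0.04626 K/W;  Q = ΔT/R_total = 44/0.04626 = 951.2 W
T_interface = T_inner − Q·ΣR(inner→interface) = 21 − 951×0.005958

T ≈ 15.3 °C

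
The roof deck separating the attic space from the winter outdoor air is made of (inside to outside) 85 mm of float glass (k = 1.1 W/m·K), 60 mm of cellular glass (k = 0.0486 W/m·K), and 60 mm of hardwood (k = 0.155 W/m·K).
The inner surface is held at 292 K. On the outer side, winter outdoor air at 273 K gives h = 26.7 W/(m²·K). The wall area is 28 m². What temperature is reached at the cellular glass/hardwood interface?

T ≈ 278 K

Model the wall as resistances in series:
R_float glass = L/(kA) = 0.085/(1.1×28) = 0.00276 K/W
R_cellular glass = L/(kA) = 0.06/(0.0486×28) = 0.04409 K/W
R_hardwood = L/(kA) = 0.06/(0.155×28) = 0.01382 K/W
R_outer film = 1/(h_o·A) = 1/(26.7×28) = 0.001338 K/W
R_total = 0.06201 K/W;  Q = ΔT/R_total = 19/0.06201 = 306.4 W
T_interface = T_inner − Q·ΣR(inner→interface) = 292 − 306×0.04685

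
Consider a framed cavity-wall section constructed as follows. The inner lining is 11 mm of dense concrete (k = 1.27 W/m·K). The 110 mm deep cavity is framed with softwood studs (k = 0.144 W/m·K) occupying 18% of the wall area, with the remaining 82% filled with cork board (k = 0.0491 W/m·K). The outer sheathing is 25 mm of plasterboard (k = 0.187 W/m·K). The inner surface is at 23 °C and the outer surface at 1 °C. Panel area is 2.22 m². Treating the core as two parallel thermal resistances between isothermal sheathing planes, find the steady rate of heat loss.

Sheathing layers in series; stud and cavity paths in parallel between them.
R_inner = 0.011/(1.27×2.22) = 0.003902 K/W
R_stud  = 0.11/(0.144×0.18×2.22) = 1.912 K/W
R_cav   = 0.11/(0.0491×0.82×2.22) = 1.231 K/W
1/R_core = 1/R_stud + 1/R_cav → R_core = 0.7487 K/W
R_outer = 0.025/(0.187×2.22) = 0.06022 K/W
R_total = 0.8128 K/W
Q = ΔT/R_total = 22/0.8128

Q ≈ 27.1 W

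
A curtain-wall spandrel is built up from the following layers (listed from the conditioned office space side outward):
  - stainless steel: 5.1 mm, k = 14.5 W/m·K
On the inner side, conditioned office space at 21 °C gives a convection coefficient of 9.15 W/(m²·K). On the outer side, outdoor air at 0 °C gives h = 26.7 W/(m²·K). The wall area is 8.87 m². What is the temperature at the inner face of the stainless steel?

T ≈ 5.4 °C

Thermal resistances in series:
R_inner film = 1/(h_i·A) = 1/(9.15×8.87) = 0.01232 K/W
R_stainless steel = L/(kA) = 0.0051/(14.5×8.87) = 3.965×10^-5 K/W
R_outer film = 1/(h_o·A) = 1/(26.7×8.87) = 0.004222 K/W
R_total = 0.01658 K/W;  Q = ΔT/R_total = 21/0.01658 = 1266 W
T_interface = T_inner − Q·ΣR(inner→interface) = 21 − 1270×0.01232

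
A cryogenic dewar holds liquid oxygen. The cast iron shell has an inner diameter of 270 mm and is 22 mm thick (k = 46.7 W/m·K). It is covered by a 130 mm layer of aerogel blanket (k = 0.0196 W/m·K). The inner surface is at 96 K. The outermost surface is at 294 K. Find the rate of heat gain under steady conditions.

Radial (spherical) resistances in series:
R_cast iron shell = (1/0.135 − 1/0.157)/(4π×46.7) = 0.001769 K/W
R_aerogel blanket = (1/0.157 − 1/0.287)/(4π×0.0196) = 11.71 K/W
R_total = 11.72 K/W
Q = ΔT/R_total = 198/11.72

Q ≈ 16.9 W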